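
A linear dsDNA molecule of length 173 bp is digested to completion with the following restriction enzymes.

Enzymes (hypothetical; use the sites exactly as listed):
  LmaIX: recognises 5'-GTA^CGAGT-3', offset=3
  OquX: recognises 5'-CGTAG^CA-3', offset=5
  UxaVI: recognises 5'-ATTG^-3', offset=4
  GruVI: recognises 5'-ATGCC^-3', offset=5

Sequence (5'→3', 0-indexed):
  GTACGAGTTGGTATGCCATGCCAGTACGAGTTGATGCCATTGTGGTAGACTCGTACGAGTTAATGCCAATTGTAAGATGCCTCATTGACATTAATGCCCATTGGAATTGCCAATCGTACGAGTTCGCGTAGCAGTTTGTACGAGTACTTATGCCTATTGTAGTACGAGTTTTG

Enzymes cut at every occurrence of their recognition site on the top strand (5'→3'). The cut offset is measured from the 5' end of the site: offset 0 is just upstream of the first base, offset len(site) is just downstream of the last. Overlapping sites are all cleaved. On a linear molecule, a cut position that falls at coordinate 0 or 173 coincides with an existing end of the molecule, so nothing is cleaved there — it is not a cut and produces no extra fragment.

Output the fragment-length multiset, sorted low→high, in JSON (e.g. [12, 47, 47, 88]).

[3,4,4,5,5,5,5,5,6,6,9,9,9,9,11,12,12,13,13,14,14]

Per-enzyme occurrences:
  LmaIX GTACGAGT/3: at [0, 23, 52, 115, 137, 161] ⇒ [3, 26, 55, 118, 140, 164]
  OquX CGTAGCA/5: at [126] ⇒ [131]
  UxaVI ATTG/4: at [38, 68, 83, 99, 105, 155] ⇒ [42, 72, 87, 103, 109, 159]
  GruVI ATGCC/5: at [12, 17, 33, 62, 76, 93, 149] ⇒ [17, 22, 38, 67, 81, 98, 154]

Pooled cuts: [3, 17, 22, 26, 38, 42, 55, 67, 72, 81, 87, 98, 103, 109, 118, 131, 140, 154, 159, 164]

Fragment lengths:
  [0,3): 3 bp
  [3,17): 14 bp
  [17,22): 5 bp
  [22,26): 4 bp
  [26,38): 12 bp
  [38,42): 4 bp
  [42,55): 13 bp
  [55,67): 12 bp
  [67,72): 5 bp
  [72,81): 9 bp
  [81,87): 6 bp
  [87,98): 11 bp
  [98,103): 5 bp
  [103,109): 6 bp
  [109,118): 9 bp
  [118,131): 13 bp
  [131,140): 9 bp
  [140,154): 14 bp
  [154,159): 5 bp
  [159,164): 5 bp
  [164,173): 9 bp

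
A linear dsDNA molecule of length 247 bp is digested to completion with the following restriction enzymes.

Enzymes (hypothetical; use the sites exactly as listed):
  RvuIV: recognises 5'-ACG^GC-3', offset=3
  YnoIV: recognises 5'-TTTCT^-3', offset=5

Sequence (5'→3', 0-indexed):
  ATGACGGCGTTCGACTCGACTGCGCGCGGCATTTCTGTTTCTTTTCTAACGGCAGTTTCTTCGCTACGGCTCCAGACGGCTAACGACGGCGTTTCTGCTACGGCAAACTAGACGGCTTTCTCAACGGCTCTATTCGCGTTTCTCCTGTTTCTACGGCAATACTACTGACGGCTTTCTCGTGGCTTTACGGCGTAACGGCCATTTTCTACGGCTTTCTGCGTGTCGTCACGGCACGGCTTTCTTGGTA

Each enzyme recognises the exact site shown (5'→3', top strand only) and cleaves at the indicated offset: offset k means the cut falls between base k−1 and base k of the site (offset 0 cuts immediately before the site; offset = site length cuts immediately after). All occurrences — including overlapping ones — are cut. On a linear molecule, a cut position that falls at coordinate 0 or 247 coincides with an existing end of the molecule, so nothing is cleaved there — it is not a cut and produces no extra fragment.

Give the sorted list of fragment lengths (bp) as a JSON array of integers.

[3,3,4,5,5,5,5,6,6,6,7,7,7,7,8,8,8,9,9,10,10,10,12,12,13,15,17,30]

Per-enzyme occurrences:
  RvuIV (ACGGC, off=3): starts [3, 48, 65, 75, 85, 99, 111, 123, 152, 167, 186, 194, 207, 227, 232] → cuts [6, 51, 68, 78, 88, 102, 114, 126, 155, 170, 189, 197, 210, 230, 235]
  YnoIV (TTTCT, off=5): starts [31, 37, 42, 55, 91, 116, 138, 147, 172, 202, 212, 237] → cuts [36, 42, 47, 60, 96, 121, 143, 152, 177, 207, 217, 242]

All cut coordinates (distinct, sorted): [6, 36, 42, 47, 51, 60, 68, 78, 88, 96, 102, 114, 121, 126, 143, 152, 155, 170, 177, 189, 197, 207, 210, 217, 230, 235, 242]

Fragments:
  [0,6): 6 bp
  [6,36): 30 bp
  [36,42): 6 bp
  [42,47): 5 bp
  [47,51): 4 bp
  [51,60): 9 bp
  [60,68): 8 bp
  [68,78): 10 bp
  [78,88): 10 bp
  [88,96): 8 bp
  [96,102): 6 bp
  [102,114): 12 bp
  [114,121): 7 bp
  [121,126): 5 bp
  [126,143): 17 bp
  [143,152): 9 bp
  [152,155): 3 bp
  [155,170): 15 bp
  [170,177): 7 bp
  [177,189): 12 bp
  [189,197): 8 bp
  [197,207): 10 bp
  [207,210): 3 bp
  [210,217): 7 bp
  [217,230): 13 bp
  [230,235): 5 bp
  [235,242): 7 bp
  [242,247): 5 bp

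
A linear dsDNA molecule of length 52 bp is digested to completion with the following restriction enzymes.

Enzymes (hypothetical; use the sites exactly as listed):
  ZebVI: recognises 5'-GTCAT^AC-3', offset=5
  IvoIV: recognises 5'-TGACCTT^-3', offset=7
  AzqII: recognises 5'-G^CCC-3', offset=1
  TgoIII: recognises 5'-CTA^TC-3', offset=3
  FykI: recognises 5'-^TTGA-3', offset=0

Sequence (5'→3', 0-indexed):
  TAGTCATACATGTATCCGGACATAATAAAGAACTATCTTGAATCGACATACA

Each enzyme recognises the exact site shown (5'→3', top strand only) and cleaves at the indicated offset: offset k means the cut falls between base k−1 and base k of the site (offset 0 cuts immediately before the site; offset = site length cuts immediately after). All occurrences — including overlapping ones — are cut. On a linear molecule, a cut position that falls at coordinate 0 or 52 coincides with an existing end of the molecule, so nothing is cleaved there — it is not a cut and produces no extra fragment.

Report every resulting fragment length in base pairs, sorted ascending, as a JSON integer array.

Site scan:
  ZebVI (GTCATAC, off=5): starts [2] → cuts [7]
  IvoIV (TGACCTT, off=7): no sites
  AzqII (GCCC, off=1): no sites
  TgoIII (CTATC, off=3): starts [32] → cuts [35]
  FykI (TTGA, off=0): starts [37] → cuts [37]

Pooled cuts: [7, 35, 37]

Fragments:
  [0,7): 7 bp
  [7,35): 28 bp
  [35,37): 2 bp
  [37,52): 15 bp

[2,7,15,28]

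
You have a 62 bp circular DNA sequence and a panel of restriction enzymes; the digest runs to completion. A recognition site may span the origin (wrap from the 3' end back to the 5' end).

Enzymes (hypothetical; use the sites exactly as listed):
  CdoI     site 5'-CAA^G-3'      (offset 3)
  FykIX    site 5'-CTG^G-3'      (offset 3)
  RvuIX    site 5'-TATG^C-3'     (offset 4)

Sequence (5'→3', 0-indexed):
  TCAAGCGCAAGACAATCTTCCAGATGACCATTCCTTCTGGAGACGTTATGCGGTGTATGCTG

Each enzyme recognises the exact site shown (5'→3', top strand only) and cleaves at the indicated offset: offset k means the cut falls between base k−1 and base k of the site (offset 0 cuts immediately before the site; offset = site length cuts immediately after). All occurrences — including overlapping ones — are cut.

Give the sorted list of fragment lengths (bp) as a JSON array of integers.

Scan for sites:
  CdoI (CAAG, off=3): starts [1, 7] → cuts [4, 10]
  FykIX (CTGG, off=3): starts [36] → cuts [39]
  RvuIX (TATGC, off=4): starts [46, 55] → cuts [50, 59]

All cut coordinates (distinct, sorted): [4, 10, 39, 50, 59]

Fragment lengths:
  4→10: 6 bp
  10→39: 29 bp
  39→50: 11 bp
  50→59: 9 bp
  59→4 (wrap): 62-59+4 = 7 bp

[6,7,9,11,29]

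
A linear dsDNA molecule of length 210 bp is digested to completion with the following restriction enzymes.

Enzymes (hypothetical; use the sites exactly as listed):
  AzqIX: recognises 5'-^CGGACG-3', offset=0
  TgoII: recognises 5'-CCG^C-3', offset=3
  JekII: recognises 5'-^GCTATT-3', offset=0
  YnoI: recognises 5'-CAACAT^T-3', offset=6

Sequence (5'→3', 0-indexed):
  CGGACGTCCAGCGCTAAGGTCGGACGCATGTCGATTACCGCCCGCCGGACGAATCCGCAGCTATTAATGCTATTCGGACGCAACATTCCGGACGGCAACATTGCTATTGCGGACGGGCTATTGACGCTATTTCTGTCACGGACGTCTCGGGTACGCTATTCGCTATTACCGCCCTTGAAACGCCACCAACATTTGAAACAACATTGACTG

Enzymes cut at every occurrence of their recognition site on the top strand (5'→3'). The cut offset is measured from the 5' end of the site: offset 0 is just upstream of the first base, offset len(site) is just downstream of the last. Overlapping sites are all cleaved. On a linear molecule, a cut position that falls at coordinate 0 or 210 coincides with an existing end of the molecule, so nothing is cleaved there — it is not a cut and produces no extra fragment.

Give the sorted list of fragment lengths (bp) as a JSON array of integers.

[1,1,2,2,4,6,6,7,7,7,9,9,10,12,12,12,13,13,16,20,20,21]

Site scan:
  AzqIX CGGACG/0: at [0, 20, 45, 74, 88, 109, 138] ⇒ [20, 45, 74, 88, 109, 138] (position 0 is a terminus of the linear molecule — no cut)
  TgoII CCGC/3: at [37, 41, 54, 168] ⇒ [40, 44, 57, 171]
  JekII GCTATT/0: at [59, 68, 102, 116, 125, 154, 161] ⇒ [59, 68, 102, 116, 125, 154, 161]
  YnoI CAACATT/6: at [80, 95, 186, 198] ⇒ [86, 101, 192, 204]

All cut coordinates (distinct, sorted): [20, 40, 44, 45, 57, 59, 68, 74, 86, 88, 101, 102, 109, 116, 125, 138, 154, 161, 171, 192, 204]

Fragment lengths:
  [0,20): 20 bp
  [20,40): 20 bp
  [40,44): 4 bp
  [44,45): 1 bp
  [45,57): 12 bp
  [57,59): 2 bp
  [59,68): 9 bp
  [68,74): 6 bp
  [74,86): 12 bp
  [86,88): 2 bp
  [88,101): 13 bp
  [101,102): 1 bp
  [102,109): 7 bp
  [109,116): 7 bp
  [116,125): 9 bp
  [125,138): 13 bp
  [138,154): 16 bp
  [154,161): 7 bp
  [161,171): 10 bp
  [171,192): 21 bp
  [192,204): 12 bp
  [204,210): 6 bp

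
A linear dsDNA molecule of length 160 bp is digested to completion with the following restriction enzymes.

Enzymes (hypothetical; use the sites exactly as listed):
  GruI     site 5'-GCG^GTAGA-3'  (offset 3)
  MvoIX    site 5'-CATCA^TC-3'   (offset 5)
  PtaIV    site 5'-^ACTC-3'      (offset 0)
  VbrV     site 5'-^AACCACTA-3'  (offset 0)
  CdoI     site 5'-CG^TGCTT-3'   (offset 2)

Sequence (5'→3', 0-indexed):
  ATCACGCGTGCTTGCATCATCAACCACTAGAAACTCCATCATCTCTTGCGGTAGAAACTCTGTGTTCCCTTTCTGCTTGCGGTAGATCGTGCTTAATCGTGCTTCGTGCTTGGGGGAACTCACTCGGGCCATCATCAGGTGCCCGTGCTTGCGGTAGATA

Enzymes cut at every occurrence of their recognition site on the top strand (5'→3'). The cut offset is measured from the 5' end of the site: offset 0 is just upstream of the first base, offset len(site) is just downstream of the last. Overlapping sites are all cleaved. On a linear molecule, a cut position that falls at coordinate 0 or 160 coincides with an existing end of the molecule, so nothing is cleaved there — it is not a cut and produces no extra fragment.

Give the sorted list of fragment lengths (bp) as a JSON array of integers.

[2,4,6,7,7,8,8,8,9,9,10,11,11,11,11,13,25]

Site scan:
  GruI GCGGTAGA/3: at [47, 78, 150] ⇒ [50, 81, 153]
  MvoIX CATCATC/5: at [14, 36, 129] ⇒ [19, 41, 134]
  PtaIV ACTC/0: at [32, 56, 117, 121] ⇒ [32, 56, 117, 121]
  VbrV AACCACTA/0: at [21] ⇒ [21]
  CdoI CGTGCTT/2: at [6, 87, 97, 104, 143] ⇒ [8, 89, 99, 106, 145]

Pooled cuts: [8, 19, 21, 32, 41, 50, 56, 81, 89, 99, 106, 117, 121, 134, 145, 153]

Fragments:
  [0,8): 8 bp
  [8,19): 11 bp
  [19,21): 2 bp
  [21,32): 11 bp
  [32,41): 9 bp
  [41,50): 9 bp
  [50,56): 6 bp
  [56,81): 25 bp
  [81,89): 8 bp
  [89,99): 10 bp
  [99,106): 7 bp
  [106,117): 11 bp
  [117,121): 4 bp
  [121,134): 13 bp
  [134,145): 11 bp
  [145,153): 8 bp
  [153,160): 7 bp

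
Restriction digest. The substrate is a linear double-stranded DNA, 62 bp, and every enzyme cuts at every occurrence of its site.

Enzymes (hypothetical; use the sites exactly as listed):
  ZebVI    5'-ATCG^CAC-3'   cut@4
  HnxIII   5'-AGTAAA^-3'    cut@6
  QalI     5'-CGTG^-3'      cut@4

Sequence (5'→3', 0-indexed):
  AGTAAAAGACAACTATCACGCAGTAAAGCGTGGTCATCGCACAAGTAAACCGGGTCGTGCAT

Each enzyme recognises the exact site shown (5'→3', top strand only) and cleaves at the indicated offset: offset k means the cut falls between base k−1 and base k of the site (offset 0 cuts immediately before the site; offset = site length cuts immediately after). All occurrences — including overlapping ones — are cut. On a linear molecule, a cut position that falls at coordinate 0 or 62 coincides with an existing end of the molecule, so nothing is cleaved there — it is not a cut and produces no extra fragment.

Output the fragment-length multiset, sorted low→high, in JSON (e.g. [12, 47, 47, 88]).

[3,5,6,7,10,10,21]

Scan for sites:
  ZebVI (ATCGCAC, off=4): starts [35] → cuts [39]
  HnxIII (AGTAAA, off=6): starts [0, 21, 43] → cuts [6, 27, 49]
  QalI (CGTG, off=4): starts [28, 55] → cuts [32, 59]

Pooled cuts: [6, 27, 32, 39, 49, 59]

Fragment lengths:
  [0,6): 6 bp
  [6,27): 21 bp
  [27,32): 5 bp
  [32,39): 7 bp
  [39,49): 10 bp
  [49,59): 10 bp
  [59,62): 3 bp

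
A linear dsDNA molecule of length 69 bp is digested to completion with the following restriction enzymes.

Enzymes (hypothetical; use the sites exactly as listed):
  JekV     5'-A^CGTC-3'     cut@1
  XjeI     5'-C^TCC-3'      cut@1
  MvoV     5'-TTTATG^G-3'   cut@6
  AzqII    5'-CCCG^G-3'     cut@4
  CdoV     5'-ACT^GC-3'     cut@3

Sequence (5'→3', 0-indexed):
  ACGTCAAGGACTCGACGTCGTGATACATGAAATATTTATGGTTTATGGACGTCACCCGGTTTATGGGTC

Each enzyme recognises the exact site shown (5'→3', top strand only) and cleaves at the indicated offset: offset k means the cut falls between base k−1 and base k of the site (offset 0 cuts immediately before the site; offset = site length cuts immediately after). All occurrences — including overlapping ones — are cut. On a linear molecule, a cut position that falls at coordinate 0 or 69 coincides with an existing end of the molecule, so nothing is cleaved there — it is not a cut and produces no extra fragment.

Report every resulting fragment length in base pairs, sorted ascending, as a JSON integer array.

[1,2,4,7,7,9,14,25]

Scan for sites:
  JekV ACGTC/1: at [0, 14, 48] ⇒ [1, 15, 49]
  XjeI (CTCC, off=1): no sites
  MvoV TTTATGG/6: at [34, 41, 59] ⇒ [40, 47, 65]
  AzqII CCCGG/4: at [54] ⇒ [58]
  CdoV (ACTGC, off=3): no sites

Pooled cuts: [1, 15, 40, 47, 49, 58, 65]

Fragment lengths:
  [0,1): 1 bp
  [1,15): 14 bp
  [15,40): 25 bp
  [40,47): 7 bp
  [47,49): 2 bp
  [49,58): 9 bp
  [58,65): 7 bp
  [65,69): 4 bp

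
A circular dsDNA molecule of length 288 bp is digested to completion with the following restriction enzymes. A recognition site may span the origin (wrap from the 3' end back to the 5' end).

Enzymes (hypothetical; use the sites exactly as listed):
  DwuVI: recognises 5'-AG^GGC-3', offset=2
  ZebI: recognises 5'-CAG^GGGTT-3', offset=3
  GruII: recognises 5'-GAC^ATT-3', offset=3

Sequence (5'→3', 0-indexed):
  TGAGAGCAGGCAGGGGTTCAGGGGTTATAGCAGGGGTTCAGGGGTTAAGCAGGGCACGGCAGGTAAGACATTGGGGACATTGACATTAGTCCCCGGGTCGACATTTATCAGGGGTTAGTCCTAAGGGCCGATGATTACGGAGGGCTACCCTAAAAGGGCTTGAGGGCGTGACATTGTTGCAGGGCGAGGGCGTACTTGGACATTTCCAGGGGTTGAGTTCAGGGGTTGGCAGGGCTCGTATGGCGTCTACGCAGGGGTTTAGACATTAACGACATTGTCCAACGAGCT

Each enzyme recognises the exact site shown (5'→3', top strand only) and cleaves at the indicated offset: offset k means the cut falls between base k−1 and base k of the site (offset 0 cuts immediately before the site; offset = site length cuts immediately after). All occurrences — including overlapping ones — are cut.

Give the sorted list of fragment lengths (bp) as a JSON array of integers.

[6,6,8,8,8,8,8,9,9,9,10,10,10,11,12,13,13,14,14,17,17,18,22,28]

Scan for sites:
  DwuVI AGGGC/2: at [50, 123, 140, 154, 162, 180, 186, 230] ⇒ [52, 125, 142, 156, 164, 182, 188, 232]
  ZebI CAGGGGTT/3: at [10, 18, 30, 38, 108, 206, 219, 251] ⇒ [13, 21, 33, 41, 111, 209, 222, 254]
  GruII GACATT/3: at [66, 75, 81, 99, 169, 198, 261, 270] ⇒ [69, 78, 84, 102, 172, 201, 264, 273]

Pooled cuts: [13, 21, 33, 41, 52, 69, 78, 84, 102, 111, 125, 142, 156, 164, 172, 182, 188, 201, 209, 222, 232, 254, 264, 273]

Fragments:
  13→21: 8 bp
  21→33: 12 bp
  33→41: 8 bp
  41→52: 11 bp
  52→69: 17 bp
  69→78: 9 bp
  78→84: 6 bp
  84→102: 18 bp
  102→111: 9 bp
  111→125: 14 bp
  125→142: 17 bp
  142→156: 14 bp
  156→164: 8 bp
  164→172: 8 bp
  172→182: 10 bp
  182→188: 6 bp
  188→201: 13 bp
  201→209: 8 bp
  209→222: 13 bp
  222→232: 10 bp
  232→254: 22 bp
  254→264: 10 bp
  264→273: 9 bp
  273→13 (wrap): 288-273+13 = 28 bp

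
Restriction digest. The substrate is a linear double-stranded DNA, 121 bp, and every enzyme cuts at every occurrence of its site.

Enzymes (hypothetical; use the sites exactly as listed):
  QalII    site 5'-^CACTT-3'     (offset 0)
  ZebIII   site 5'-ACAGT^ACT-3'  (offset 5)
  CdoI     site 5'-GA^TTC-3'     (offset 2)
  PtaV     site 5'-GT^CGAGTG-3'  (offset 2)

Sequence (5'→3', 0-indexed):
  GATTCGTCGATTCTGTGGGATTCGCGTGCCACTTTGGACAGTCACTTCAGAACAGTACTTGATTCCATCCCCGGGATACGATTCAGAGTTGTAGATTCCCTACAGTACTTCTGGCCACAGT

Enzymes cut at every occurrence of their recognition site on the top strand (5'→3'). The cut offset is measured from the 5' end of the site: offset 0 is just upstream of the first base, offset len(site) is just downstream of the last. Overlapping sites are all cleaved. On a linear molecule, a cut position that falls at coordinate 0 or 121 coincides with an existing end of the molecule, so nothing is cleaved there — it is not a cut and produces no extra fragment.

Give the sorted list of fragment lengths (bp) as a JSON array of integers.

[2,6,8,9,10,11,13,14,14,15,19]

Site scan:
  QalII CACTT/0: at [29, 42] ⇒ [29, 42]
  ZebIII ACAGTACT/5: at [51, 101] ⇒ [56, 106]
  CdoI GATTC/2: at [0, 8, 18, 60, 79, 93] ⇒ [2, 10, 20, 62, 81, 95]
  PtaV (GTCGAGTG, off=2): no sites

All cut coordinates (distinct, sorted): [2, 10, 20, 29, 42, 56, 62, 81, 95, 106]

Fragment lengths:
  [0,2): 2 bp
  [2,10): 8 bp
  [10,20): 10 bp
  [20,29): 9 bp
  [29,42): 13 bp
  [42,56): 14 bp
  [56,62): 6 bp
  [62,81): 19 bp
  [81,95): 14 bp
  [95,106): 11 bp
  [106,121): 15 bp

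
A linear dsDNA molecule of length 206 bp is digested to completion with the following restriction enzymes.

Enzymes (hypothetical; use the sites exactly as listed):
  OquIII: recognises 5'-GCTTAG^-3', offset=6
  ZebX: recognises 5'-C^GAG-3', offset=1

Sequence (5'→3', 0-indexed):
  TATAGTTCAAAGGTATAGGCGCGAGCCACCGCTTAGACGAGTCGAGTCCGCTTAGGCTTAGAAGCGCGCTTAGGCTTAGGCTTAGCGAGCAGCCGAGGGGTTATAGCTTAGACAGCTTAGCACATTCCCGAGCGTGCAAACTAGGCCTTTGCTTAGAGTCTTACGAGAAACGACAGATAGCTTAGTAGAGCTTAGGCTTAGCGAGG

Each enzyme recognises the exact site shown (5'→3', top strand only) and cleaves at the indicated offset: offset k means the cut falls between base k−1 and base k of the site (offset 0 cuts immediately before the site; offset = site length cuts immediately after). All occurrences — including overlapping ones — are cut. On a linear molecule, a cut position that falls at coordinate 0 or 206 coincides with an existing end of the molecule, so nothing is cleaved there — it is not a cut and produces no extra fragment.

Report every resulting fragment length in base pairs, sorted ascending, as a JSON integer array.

Scan for sites:
  OquIII (GCTTAG, off=6): starts [30, 49, 55, 67, 73, 79, 105, 114, 150, 179, 189, 195] → cuts [36, 55, 61, 73, 79, 85, 111, 120, 156, 185, 195, 201]
  ZebX (CGAG, off=1): starts [21, 37, 42, 85, 93, 128, 163, 201] → cuts [22, 38, 43, 86, 94, 129, 164, 202]

All cut coordinates (distinct, sorted): [22, 36, 38, 43, 55, 61, 73, 79, 85, 86, 94, 111, 120, 129, 156, 164, 185, 195, 201, 202]

Fragments:
  [0,22): 22 bp
  [22,36): 14 bp
  [36,38): 2 bp
  [38,43): 5 bp
  [43,55): 12 bp
  [55,61): 6 bp
  [61,73): 12 bp
  [73,79): 6 bp
  [79,85): 6 bp
  [85,86): 1 bp
  [86,94): 8 bp
  [94,111): 17 bp
  [111,120): 9 bp
  [120,129): 9 bp
  [129,156): 27 bp
  [156,164): 8 bp
  [164,185): 21 bp
  [185,195): 10 bp
  [195,201): 6 bp
  [201,202): 1 bp
  [202,206): 4 bp

[1,1,2,4,5,6,6,6,6,8,8,9,9,10,12,12,14,17,21,22,27]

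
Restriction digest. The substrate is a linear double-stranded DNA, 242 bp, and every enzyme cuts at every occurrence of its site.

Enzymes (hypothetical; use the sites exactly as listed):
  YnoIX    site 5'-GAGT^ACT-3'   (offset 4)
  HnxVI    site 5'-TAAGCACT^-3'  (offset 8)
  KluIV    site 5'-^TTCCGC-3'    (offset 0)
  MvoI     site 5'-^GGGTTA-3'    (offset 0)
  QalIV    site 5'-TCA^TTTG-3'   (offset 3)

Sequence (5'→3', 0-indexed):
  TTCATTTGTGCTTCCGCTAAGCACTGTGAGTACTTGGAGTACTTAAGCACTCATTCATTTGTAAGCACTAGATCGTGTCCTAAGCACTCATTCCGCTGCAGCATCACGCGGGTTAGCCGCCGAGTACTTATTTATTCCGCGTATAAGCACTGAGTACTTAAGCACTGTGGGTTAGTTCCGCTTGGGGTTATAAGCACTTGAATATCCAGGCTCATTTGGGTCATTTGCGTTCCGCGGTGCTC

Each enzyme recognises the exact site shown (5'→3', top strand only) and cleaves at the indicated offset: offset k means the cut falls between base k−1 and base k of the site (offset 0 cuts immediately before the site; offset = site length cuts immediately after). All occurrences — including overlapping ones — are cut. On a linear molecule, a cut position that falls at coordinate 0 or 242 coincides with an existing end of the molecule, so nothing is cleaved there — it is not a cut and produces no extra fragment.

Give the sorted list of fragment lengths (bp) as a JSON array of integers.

Site scan:
  YnoIX GAGTACT/4: at [27, 36, 121, 151] ⇒ [31, 40, 125, 155]
  HnxVI TAAGCACT/8: at [17, 43, 61, 80, 143, 158, 190] ⇒ [25, 51, 69, 88, 151, 166, 198]
  KluIV TTCCGC/0: at [11, 90, 134, 175, 229] ⇒ [11, 90, 134, 175, 229]
  MvoI GGGTTA/0: at [109, 168, 184] ⇒ [109, 168, 184]
  QalIV TCATTTG/3: at [1, 54, 211, 220] ⇒ [4, 57, 214, 223]

Pooled cuts: [4, 11, 25, 31, 40, 51, 57, 69, 88, 90, 109, 125, 134, 151, 155, 166, 168, 175, 184, 198, 214, 223, 229]

Fragments:
  [0,4): 4 bp
  [4,11): 7 bp
  [11,25): 14 bp
  [25,31): 6 bp
  [31,40): 9 bp
  [40,51): 11 bp
  [51,57): 6 bp
  [57,69): 12 bp
  [69,88): 19 bp
  [88,90): 2 bp
  [90,109): 19 bp
  [109,125): 16 bp
  [125,134): 9 bp
  [134,151): 17 bp
  [151,155): 4 bp
  [155,166): 11 bp
  [166,168): 2 bp
  [168,175): 7 bp
  [175,184): 9 bp
  [184,198): 14 bp
  [198,214): 16 bp
  [214,223): 9 bp
  [223,229): 6 bp
  [229,242): 13 bp

[2,2,4,4,6,6,6,7,7,9,9,9,9,11,11,12,13,14,14,16,16,17,19,19]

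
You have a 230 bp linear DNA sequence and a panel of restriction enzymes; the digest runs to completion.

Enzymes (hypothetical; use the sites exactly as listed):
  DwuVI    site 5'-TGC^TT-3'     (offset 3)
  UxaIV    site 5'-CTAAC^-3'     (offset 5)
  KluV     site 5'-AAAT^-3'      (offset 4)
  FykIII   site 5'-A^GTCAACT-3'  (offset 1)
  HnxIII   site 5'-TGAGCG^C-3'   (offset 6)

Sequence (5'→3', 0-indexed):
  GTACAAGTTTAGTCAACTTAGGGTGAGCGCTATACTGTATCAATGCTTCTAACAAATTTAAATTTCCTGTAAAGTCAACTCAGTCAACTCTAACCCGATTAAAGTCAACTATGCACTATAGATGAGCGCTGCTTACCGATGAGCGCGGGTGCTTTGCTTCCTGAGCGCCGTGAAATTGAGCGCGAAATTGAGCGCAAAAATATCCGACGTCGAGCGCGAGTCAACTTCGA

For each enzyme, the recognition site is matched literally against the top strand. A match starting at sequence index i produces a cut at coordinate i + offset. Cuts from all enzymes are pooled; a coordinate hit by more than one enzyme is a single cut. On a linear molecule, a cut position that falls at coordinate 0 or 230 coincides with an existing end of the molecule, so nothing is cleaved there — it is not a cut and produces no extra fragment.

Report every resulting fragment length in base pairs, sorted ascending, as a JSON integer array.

Site scan:
  DwuVI TGCTT/3: at [43, 129, 149, 154] ⇒ [46, 132, 152, 157]
  UxaIV CTAAC/5: at [48, 89] ⇒ [53, 94]
  KluV AAAT/4: at [53, 59, 172, 184, 197] ⇒ [57, 63, 176, 188, 201]
  FykIII AGTCAACT/1: at [10, 72, 81, 102, 218] ⇒ [11, 73, 82, 103, 219]
  HnxIII TGAGCGC/6: at [23, 122, 139, 161, 176, 188] ⇒ [29, 128, 145, 167, 182, 194]

All cut coordinates (distinct, sorted): [11, 29, 46, 53, 57, 63, 73, 82, 94, 103, 128, 132, 145, 152, 157, 167, 176, 182, 188, 194, 201, 219]

Fragments:
  [0,11): 11 bp
  [11,29): 18 bp
  [29,46): 17 bp
  [46,53): 7 bp
  [53,57): 4 bp
  [57,63): 6 bp
  [63,73): 10 bp
  [73,82): 9 bp
  [82,94): 12 bp
  [94,103): 9 bp
  [103,128): 25 bp
  [128,132): 4 bp
  [132,145): 13 bp
  [145,152): 7 bp
  [152,157): 5 bp
  [157,167): 10 bp
  [167,176): 9 bp
  [176,182): 6 bp
  [182,188): 6 bp
  [188,194): 6 bp
  [194,201): 7 bp
  [201,219): 18 bp
  [219,230): 11 bp

[4,4,5,6,6,6,6,7,7,7,9,9,9,10,10,11,11,12,13,17,18,18,25]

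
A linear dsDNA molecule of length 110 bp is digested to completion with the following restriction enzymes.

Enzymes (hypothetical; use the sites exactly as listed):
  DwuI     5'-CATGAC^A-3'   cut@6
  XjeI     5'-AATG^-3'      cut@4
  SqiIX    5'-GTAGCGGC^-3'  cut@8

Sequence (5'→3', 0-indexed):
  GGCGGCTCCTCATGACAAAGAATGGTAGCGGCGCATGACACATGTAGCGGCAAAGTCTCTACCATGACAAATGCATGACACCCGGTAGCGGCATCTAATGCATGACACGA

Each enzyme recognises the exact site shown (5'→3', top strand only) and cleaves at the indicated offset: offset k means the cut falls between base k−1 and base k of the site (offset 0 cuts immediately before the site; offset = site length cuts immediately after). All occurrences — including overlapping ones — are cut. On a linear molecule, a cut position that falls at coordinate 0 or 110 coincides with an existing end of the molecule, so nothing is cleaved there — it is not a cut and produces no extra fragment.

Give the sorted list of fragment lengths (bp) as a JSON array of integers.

Scan for sites:
  DwuI CATGACA/6: at [10, 33, 62, 73, 100] ⇒ [16, 39, 68, 79, 106]
  XjeI AATG/4: at [20, 69, 96] ⇒ [24, 73, 100]
  SqiIX GTAGCGGC/8: at [24, 43, 84] ⇒ [32, 51, 92]

All cut coordinates (distinct, sorted): [16, 24, 32, 39, 51, 68, 73, 79, 92, 100, 106]

Fragment lengths:
  [0,16): 16 bp
  [16,24): 8 bp
  [24,32): 8 bp
  [32,39): 7 bp
  [39,51): 12 bp
  [51,68): 17 bp
  [68,73): 5 bp
  [73,79): 6 bp
  [79,92): 13 bp
  [92,100): 8 bp
  [100,106): 6 bp
  [106,110): 4 bp

[4,5,6,6,7,8,8,8,12,13,16,17]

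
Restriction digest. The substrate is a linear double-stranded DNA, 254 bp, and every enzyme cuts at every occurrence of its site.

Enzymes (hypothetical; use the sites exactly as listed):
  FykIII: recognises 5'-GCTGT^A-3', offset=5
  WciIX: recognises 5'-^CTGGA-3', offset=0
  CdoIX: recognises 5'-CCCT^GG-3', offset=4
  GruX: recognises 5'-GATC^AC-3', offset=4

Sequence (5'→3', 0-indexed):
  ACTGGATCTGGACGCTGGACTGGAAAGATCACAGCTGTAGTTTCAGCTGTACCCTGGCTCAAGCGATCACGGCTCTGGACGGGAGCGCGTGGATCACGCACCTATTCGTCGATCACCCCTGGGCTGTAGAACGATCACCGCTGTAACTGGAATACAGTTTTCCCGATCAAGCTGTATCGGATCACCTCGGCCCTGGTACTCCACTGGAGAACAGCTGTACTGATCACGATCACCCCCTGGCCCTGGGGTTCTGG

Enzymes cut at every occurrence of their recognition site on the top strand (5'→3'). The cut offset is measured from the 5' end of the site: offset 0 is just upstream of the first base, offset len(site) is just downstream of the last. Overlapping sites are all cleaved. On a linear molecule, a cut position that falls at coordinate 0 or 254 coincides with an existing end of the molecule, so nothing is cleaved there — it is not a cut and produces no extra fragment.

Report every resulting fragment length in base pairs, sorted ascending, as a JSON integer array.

[1,2,5,5,6,6,6,6,6,7,7,7,7,8,8,8,9,9,10,11,11,12,13,15,19,21,29]

Per-enzyme occurrences:
  FykIII GCTGTA/5: at [33, 45, 122, 139, 170, 213] ⇒ [38, 50, 127, 144, 175, 218]
  WciIX CTGGA/0: at [1, 7, 14, 19, 74, 146, 203] ⇒ [1, 7, 14, 19, 74, 146, 203]
  CdoIX CCCTGG/4: at [51, 116, 190, 234, 240] ⇒ [55, 120, 194, 238, 244]
  GruX GATCAC/4: at [26, 64, 91, 110, 132, 179, 221, 227] ⇒ [30, 68, 95, 114, 136, 183, 225, 231]

Pooled cuts: [1, 7, 14, 19, 30, 38, 50, 55, 68, 74, 95, 114, 120, 127, 136, 144, 146, 175, 183, 194, 203, 218, 225, 231, 238, 244]

Fragments:
  [0,1): 1 bp
  [1,7): 6 bp
  [7,14): 7 bp
  [14,19): 5 bp
  [19,30): 11 bp
  [30,38): 8 bp
  [38,50): 12 bp
  [50,55): 5 bp
  [55,68): 13 bp
  [68,74): 6 bp
  [74,95): 21 bp
  [95,114): 19 bp
  [114,120): 6 bp
  [120,127): 7 bp
  [127,136): 9 bp
  [136,144): 8 bp
  [144,146): 2 bp
  [146,175): 29 bp
  [175,183): 8 bp
  [183,194): 11 bp
  [194,203): 9 bp
  [203,218): 15 bp
  [218,225): 7 bp
  [225,231): 6 bp
  [231,238): 7 bp
  [238,244): 6 bp
  [244,254): 10 bp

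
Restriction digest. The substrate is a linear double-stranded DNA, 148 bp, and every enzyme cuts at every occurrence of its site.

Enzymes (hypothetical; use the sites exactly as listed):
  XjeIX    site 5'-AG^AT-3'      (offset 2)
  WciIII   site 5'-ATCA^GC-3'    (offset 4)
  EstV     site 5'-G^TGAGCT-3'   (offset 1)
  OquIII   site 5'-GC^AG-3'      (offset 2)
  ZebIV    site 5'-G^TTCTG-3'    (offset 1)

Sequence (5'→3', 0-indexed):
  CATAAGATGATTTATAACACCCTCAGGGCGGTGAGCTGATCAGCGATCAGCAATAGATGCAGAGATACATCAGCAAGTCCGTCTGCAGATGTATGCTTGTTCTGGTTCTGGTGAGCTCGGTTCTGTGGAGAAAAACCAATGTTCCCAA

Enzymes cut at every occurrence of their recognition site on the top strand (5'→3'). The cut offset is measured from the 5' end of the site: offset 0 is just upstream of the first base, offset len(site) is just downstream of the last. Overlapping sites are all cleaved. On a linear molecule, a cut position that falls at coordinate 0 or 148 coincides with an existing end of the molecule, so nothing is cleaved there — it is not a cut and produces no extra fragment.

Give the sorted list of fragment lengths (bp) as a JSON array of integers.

Scan for sites:
  XjeIX (AGAT, off=2): starts [4, 54, 62, 86] → cuts [6, 56, 64, 88]
  WciIII (ATCAGC, off=4): starts [38, 45, 68] → cuts [42, 49, 72]
  EstV (GTGAGCT, off=1): starts [30, 110] → cuts [31, 111]
  OquIII (GCAG, off=2): starts [58, 84] → cuts [60, 86]
  ZebIV (GTTCTG, off=1): starts [98, 104, 119] → cuts [99, 105, 120]

Pooled cuts: [6, 31, 42, 49, 56, 60, 64, 72, 86, 88, 99, 105, 111, 120]

Fragment lengths:
  [0,6): 6 bp
  [6,31): 25 bp
  [31,42): 11 bp
  [42,49): 7 bp
  [49,56): 7 bp
  [56,60): 4 bp
  [60,64): 4 bp
  [64,72): 8 bp
  [72,86): 14 bp
  [86,88): 2 bp
  [88,99): 11 bp
  [99,105): 6 bp
  [105,111): 6 bp
  [111,120): 9 bp
  [120,148): 28 bp

[2,4,4,6,6,6,7,7,8,9,11,11,14,25,28]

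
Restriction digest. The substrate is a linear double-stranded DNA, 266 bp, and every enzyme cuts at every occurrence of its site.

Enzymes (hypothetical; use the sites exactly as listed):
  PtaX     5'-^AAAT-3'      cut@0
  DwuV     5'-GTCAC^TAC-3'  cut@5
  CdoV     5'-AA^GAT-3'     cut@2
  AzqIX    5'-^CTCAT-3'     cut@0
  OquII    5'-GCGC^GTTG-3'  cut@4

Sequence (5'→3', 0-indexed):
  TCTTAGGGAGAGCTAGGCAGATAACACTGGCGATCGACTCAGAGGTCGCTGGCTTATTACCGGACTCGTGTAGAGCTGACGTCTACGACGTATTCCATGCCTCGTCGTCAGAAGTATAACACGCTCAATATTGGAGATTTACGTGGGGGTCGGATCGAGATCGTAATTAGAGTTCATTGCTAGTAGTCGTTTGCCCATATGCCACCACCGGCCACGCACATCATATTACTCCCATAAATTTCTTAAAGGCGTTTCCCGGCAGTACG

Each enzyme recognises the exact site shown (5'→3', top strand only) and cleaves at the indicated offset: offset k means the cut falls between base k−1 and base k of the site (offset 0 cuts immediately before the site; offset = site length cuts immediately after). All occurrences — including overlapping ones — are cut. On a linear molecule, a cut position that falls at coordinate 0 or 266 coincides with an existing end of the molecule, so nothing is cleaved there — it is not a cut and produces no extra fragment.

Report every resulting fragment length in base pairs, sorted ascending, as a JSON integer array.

[31,235]

Scan for sites:
  PtaX AAAT/0: at [235] ⇒ [235]
  DwuV (GTCACTAC, off=5): no sites
  CdoV (AAGAT, off=2): no sites
  AzqIX (CTCAT, off=0): no sites
  OquII (GCGCGTTG, off=4): no sites

All cut coordinates (distinct, sorted): [235]

Fragments:
  [0,235): 235 bp
  [235,266): 31 bp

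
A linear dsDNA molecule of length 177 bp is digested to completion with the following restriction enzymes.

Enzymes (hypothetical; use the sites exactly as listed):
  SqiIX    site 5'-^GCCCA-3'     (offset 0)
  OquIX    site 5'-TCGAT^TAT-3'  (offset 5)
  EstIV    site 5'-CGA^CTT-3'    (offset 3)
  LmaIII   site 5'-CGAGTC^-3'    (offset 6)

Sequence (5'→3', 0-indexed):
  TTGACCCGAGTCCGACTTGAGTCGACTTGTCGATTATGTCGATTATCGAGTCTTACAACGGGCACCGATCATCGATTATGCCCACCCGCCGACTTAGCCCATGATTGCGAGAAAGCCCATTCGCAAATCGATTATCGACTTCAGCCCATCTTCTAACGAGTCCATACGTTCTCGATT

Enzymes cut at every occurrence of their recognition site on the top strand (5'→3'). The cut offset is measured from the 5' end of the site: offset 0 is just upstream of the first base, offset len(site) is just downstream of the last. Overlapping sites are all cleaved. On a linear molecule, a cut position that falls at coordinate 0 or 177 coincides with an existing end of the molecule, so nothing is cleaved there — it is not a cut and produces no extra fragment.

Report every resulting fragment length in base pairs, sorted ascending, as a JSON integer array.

Per-enzyme occurrences:
  SqiIX GCCCA/0: at [79, 96, 114, 143] ⇒ [79, 96, 114, 143]
  OquIX TCGATTAT/5: at [29, 38, 71, 127] ⇒ [34, 43, 76, 132]
  EstIV CGACTT/3: at [12, 22, 89, 135] ⇒ [15, 25, 92, 138]
  LmaIII CGAGTC/6: at [6, 46, 156] ⇒ [12, 52, 162]

Pooled cuts: [12, 15, 25, 34, 43, 52, 76, 79, 92, 96, 114, 132, 138, 143, 162]

Fragment lengths:
  [0,12): 12 bp
  [12,15): 3 bp
  [15,25): 10 bp
  [25,34): 9 bp
  [34,43): 9 bp
  [43,52): 9 bp
  [52,76): 24 bp
  [76,79): 3 bp
  [79,92): 13 bp
  [92,96): 4 bp
  [96,114): 18 bp
  [114,132): 18 bp
  [132,138): 6 bp
  [138,143): 5 bp
  [143,162): 19 bp
  [162,177): 15 bp

[3,3,4,5,6,9,9,9,10,12,13,15,18,18,19,24]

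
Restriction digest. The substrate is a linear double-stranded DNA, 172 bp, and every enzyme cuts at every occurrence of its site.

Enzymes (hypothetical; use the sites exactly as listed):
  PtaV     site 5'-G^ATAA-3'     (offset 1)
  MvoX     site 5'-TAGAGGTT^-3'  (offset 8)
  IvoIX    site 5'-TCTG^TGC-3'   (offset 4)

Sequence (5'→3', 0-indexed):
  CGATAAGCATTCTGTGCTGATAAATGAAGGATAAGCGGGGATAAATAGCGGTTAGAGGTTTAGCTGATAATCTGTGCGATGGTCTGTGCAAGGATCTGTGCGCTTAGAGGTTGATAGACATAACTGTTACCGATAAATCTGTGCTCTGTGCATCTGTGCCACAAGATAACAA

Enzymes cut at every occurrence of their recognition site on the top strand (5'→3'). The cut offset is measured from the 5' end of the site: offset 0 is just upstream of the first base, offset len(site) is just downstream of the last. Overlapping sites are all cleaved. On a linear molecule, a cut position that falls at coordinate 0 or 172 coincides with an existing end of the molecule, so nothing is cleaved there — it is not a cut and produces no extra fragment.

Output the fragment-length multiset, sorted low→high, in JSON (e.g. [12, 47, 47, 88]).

[2,5,6,7,7,8,8,9,9,10,11,12,12,12,14,20,20]

Per-enzyme occurrences:
  PtaV GATAA/1: at [1, 18, 29, 39, 65, 131, 164] ⇒ [2, 19, 30, 40, 66, 132, 165]
  MvoX TAGAGGTT/8: at [52, 104] ⇒ [60, 112]
  IvoIX TCTGTGC/4: at [10, 70, 82, 94, 137, 144, 152] ⇒ [14, 74, 86, 98, 141, 148, 156]

All cut coordinates (distinct, sorted): [2, 14, 19, 30, 40, 60, 66, 74, 86, 98, 112, 132, 141, 148, 156, 165]

Fragment lengths:
  [0,2): 2 bp
  [2,14): 12 bp
  [14,19): 5 bp
  [19,30): 11 bp
  [30,40): 10 bp
  [40,60): 20 bp
  [60,66): 6 bp
  [66,74): 8 bp
  [74,86): 12 bp
  [86,98): 12 bp
  [98,112): 14 bp
  [112,132): 20 bp
  [132,141): 9 bp
  [141,148): 7 bp
  [148,156): 8 bp
  [156,165): 9 bp
  [165,172): 7 bp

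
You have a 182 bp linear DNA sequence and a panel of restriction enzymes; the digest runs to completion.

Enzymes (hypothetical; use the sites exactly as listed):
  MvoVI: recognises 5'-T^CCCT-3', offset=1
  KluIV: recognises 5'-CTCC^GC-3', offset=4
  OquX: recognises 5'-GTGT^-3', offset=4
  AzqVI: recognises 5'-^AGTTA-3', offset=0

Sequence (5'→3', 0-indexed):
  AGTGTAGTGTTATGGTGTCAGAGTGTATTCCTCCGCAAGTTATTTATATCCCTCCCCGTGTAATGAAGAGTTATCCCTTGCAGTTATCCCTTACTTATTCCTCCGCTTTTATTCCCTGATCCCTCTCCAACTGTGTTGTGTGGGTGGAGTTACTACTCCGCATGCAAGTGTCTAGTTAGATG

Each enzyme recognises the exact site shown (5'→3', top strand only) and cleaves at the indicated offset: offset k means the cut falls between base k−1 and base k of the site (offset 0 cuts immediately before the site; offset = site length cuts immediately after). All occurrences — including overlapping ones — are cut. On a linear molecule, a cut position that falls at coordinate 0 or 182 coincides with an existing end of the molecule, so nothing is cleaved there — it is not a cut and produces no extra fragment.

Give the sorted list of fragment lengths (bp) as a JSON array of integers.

[2,3,5,5,5,6,6,6,7,7,7,8,8,8,9,9,12,12,12,12,16,17]

Scan for sites:
  MvoVI TCCCT/1: at [48, 73, 86, 112, 119] ⇒ [49, 74, 87, 113, 120]
  KluIV CTCCGC/4: at [30, 100, 155] ⇒ [34, 104, 159]
  OquX GTGT/4: at [1, 6, 14, 22, 57, 132, 137, 167] ⇒ [5, 10, 18, 26, 61, 136, 141, 171]
  AzqVI AGTTA/0: at [37, 68, 81, 147, 173] ⇒ [37, 68, 81, 147, 173]

Pooled cuts: [5, 10, 18, 26, 34, 37, 49, 61, 68, 74, 81, 87, 104, 113, 120, 136, 141, 147, 159, 171, 173]

Fragment lengths:
  [0,5): 5 bp
  [5,10): 5 bp
  [10,18): 8 bp
  [18,26): 8 bp
  [26,34): 8 bp
  [34,37): 3 bp
  [37,49): 12 bp
  [49,61): 12 bp
  [61,68): 7 bp
  [68,74): 6 bp
  [74,81): 7 bp
  [81,87): 6 bp
  [87,104): 17 bp
  [104,113): 9 bp
  [113,120): 7 bp
  [120,136): 16 bp
  [136,141): 5 bp
  [141,147): 6 bp
  [147,159): 12 bp
  [159,171): 12 bp
  [171,173): 2 bp
  [173,182): 9 bp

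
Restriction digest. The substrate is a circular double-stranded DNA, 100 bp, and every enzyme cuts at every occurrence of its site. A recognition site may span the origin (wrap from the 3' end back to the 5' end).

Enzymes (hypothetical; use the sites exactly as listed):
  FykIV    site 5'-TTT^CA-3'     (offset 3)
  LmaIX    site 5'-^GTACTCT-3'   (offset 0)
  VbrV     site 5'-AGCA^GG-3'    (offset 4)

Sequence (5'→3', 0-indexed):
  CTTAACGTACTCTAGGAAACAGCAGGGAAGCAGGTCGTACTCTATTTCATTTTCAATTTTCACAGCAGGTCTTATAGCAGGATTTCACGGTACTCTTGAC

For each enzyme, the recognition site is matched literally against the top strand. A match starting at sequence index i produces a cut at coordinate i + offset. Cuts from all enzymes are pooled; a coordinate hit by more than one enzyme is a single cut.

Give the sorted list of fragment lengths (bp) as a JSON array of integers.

Scan for sites:
  FykIV (TTTCA, off=3): starts [44, 50, 57, 82] → cuts [47, 53, 60, 85]
  LmaIX (GTACTCT, off=0): starts [6, 36, 89] → cuts [6, 36, 89]
  VbrV (AGCAGG, off=4): starts [20, 28, 63, 75] → cuts [24, 32, 67, 79]

Pooled cuts: [6, 24, 32, 36, 47, 53, 60, 67, 79, 85, 89]

Fragment lengths:
  6→24: 18 bp
  24→32: 8 bp
  32→36: 4 bp
  36→47: 11 bp
  47→53: 6 bp
  53→60: 7 bp
  60→67: 7 bp
  67→79: 12 bp
  79→85: 6 bp
  85→89: 4 bp
  89→6 (wrap): 100-89+6 = 17 bp

[4,4,6,6,7,7,8,11,12,17,18]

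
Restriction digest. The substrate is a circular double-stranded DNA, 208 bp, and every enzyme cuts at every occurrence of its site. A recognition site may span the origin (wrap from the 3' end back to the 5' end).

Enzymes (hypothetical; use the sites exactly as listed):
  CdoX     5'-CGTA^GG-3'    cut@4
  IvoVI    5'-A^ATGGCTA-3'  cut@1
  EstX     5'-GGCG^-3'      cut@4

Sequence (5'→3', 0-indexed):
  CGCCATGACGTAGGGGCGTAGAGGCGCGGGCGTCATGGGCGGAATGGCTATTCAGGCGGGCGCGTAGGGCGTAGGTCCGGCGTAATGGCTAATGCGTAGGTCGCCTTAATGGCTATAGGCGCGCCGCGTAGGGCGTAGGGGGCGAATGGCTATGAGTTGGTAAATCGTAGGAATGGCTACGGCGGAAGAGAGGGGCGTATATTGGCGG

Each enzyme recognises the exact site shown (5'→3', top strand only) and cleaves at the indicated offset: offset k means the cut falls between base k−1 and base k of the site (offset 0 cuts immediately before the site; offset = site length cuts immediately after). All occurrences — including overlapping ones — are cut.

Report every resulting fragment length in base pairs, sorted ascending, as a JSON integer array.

[1,2,2,2,2,3,3,4,4,5,5,6,6,7,8,9,9,9,10,10,10,12,13,13,14,15,24]

Per-enzyme occurrences:
  CdoX (CGTAGG, off=4): starts [8, 62, 69, 94, 126, 133, 165] → cuts [12, 66, 73, 98, 130, 137, 169]
  IvoVI (AATGGCTA, off=1): starts [42, 83, 107, 144, 171] → cuts [43, 84, 108, 145, 172]
  EstX (GGCG, off=4): starts [14, 22, 28, 37, 54, 58, 67, 78, 117, 131, 140, 180, 193, 203, 206] → cuts [2, 18, 26, 32, 41, 58, 62, 71, 82, 121, 135, 144, 184, 197, 207]

All cut coordinates (distinct, sorted): [2, 12, 18, 26, 32, 41, 43, 58, 62, 66, 71, 73, 82, 84, 98, 108, 121, 130, 135, 137, 144, 145, 169, 172, 184, 197, 207]

Fragments:
  2→12: 10 bp
  12→18: 6 bp
  18→26: 8 bp
  26→32: 6 bp
  32→41: 9 bp
  41→43: 2 bp
  43→58: 15 bp
  58→62: 4 bp
  62→66: 4 bp
  66→71: 5 bp
  71→73: 2 bp
  73→82: 9 bp
  82→84: 2 bp
  84→98: 14 bp
  98→108: 10 bp
  108→121: 13 bp
  121→130: 9 bp
  130→135: 5 bp
  135→137: 2 bp
  137→144: 7 bp
  144→145: 1 bp
  145→169: 24 bp
  169→172: 3 bp
  172→184: 12 bp
  184→197: 13 bp
  197→207: 10 bp
  207→2 (wrap): 208-207+2 = 3 bp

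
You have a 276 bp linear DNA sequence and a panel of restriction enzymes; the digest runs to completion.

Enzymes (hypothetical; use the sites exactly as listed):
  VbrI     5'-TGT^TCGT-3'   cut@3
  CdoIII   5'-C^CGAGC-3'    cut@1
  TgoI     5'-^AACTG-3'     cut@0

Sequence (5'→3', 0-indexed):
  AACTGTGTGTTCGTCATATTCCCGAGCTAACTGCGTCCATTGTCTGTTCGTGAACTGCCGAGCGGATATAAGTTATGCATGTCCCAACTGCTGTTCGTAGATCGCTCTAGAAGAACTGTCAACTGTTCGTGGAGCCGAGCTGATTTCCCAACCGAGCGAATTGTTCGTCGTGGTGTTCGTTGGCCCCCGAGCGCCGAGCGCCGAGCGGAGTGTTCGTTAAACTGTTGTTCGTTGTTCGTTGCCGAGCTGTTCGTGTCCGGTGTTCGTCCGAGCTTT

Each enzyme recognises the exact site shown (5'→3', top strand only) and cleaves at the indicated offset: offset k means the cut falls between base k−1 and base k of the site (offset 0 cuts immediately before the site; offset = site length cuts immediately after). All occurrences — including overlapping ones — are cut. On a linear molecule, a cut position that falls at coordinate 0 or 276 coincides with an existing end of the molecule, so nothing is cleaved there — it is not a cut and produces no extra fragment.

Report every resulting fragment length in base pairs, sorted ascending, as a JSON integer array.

[5,5,6,6,6,6,7,7,7,7,7,8,8,9,9,9,10,11,12,12,12,12,13,17,19,19,27]

Scan for sites:
  VbrI TGTTCGT/3: at [7, 44, 91, 123, 161, 173, 210, 225, 232, 247, 260] ⇒ [10, 47, 94, 126, 164, 176, 213, 228, 235, 250, 263]
  CdoIII CCGAGC/1: at [21, 57, 134, 151, 186, 193, 200, 241, 267] ⇒ [22, 58, 135, 152, 187, 194, 201, 242, 268]
  TgoI AACTG/0: at [0, 28, 52, 85, 113, 120, 219] ⇒ [28, 52, 85, 113, 120, 219] (position 0 is a terminus of the linear molecule — no cut)

Pooled cuts: [10, 22, 28, 47, 52, 58, 85, 94, 113, 120, 126, 135, 152, 164, 176, 187, 194, 201, 213, 219, 228, 235, 242, 250, 263, 268]

Fragment lengths:
  [0,10): 10 bp
  [10,22): 12 bp
  [22,28): 6 bp
  [28,47): 19 bp
  [47,52): 5 bp
  [52,58): 6 bp
  [58,85): 27 bp
  [85,94): 9 bp
  [94,113): 19 bp
  [113,120): 7 bp
  [120,126): 6 bp
  [126,135): 9 bp
  [135,152): 17 bp
  [152,164): 12 bp
  [164,176): 12 bp
  [176,187): 11 bp
  [187,194): 7 bp
  [194,201): 7 bp
  [201,213): 12 bp
  [213,219): 6 bp
  [219,228): 9 bp
  [228,235): 7 bp
  [235,242): 7 bp
  [242,250): 8 bp
  [250,263): 13 bp
  [263,268): 5 bp
  [268,276): 8 bp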